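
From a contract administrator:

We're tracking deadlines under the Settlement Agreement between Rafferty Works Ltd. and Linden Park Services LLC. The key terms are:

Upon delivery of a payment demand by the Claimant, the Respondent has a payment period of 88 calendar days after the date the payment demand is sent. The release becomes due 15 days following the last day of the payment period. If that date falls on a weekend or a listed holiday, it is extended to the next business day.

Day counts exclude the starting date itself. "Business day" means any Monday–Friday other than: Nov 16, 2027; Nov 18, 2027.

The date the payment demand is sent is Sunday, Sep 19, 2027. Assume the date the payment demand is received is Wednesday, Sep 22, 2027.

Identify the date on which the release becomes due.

The last day of the payment period: 88 calendar days after Sep 19, 2027 is Dec 16, 2027.
The date on which the release becomes due: 15 calendar days after Dec 16, 2027 is Dec 31, 2027. Dec 31, 2027 is a Friday and is not a listed holiday, so no roll-forward applies.

Dec 31, 2027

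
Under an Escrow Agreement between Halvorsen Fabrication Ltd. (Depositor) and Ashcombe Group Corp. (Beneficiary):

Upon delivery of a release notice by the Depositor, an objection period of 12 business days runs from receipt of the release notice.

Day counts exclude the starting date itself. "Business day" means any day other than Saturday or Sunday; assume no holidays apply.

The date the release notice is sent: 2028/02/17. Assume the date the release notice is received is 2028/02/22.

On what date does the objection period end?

The last day of the objection period: 12 business days after Tuesday, 2028/02/22, skipping weekends — Feb 23, Feb 24, Feb 25, Feb 28, …, Mar 7, Mar 8, Mar 9 — lands on Thursday, 2028/03/09.

2028/03/09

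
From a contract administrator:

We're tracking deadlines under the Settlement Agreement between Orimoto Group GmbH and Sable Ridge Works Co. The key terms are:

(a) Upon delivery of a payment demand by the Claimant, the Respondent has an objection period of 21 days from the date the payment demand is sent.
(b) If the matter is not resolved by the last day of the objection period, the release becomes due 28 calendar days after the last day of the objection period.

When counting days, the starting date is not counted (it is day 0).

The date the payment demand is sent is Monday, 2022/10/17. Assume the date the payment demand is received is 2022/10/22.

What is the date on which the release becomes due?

2022/12/05

Adding 21 calendar days to 2022/10/17 gives 2022/11/07, which is the last day of the objection period.
The date on which the release becomes due: 2022/11/07 + 28 days = 2022/12/05.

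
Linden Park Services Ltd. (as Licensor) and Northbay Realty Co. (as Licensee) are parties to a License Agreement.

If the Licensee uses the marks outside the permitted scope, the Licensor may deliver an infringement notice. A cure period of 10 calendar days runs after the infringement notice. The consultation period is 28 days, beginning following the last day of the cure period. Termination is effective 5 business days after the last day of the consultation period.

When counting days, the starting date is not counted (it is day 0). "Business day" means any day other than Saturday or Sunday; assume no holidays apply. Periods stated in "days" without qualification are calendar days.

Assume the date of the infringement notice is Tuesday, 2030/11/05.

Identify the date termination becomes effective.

2030/12/20

The last day of the cure period: 2030/11/05 + 10 days = 2030/11/15.
Adding 28 calendar days to 2030/11/15 gives 2030/12/13, which is the last day of the consultation period.
The date termination becomes effective: counting 5 business days from Friday, 2030/12/13 (Dec 16, Dec 17, Dec 18, Dec 19, Dec 20, skipping weekends) reaches Friday, 2030/12/20.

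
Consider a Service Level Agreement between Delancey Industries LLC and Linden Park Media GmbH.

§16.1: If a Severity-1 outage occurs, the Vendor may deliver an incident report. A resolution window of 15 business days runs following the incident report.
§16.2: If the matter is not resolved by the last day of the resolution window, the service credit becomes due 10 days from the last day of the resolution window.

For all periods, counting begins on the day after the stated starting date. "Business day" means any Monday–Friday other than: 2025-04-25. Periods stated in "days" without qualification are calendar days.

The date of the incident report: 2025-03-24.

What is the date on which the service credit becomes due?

The last day of the resolution window: counting 15 business days from Monday, 2025-03-24 (Mar 25, Mar 26, Mar 27, Mar 28, …, Apr 10, Apr 11, Apr 14, skipping weekends) reaches Monday, 2025-04-14.
The date on which the service credit becomes due: 10 calendar days after 2025-04-14 is 2025-04-24.

2025-04-24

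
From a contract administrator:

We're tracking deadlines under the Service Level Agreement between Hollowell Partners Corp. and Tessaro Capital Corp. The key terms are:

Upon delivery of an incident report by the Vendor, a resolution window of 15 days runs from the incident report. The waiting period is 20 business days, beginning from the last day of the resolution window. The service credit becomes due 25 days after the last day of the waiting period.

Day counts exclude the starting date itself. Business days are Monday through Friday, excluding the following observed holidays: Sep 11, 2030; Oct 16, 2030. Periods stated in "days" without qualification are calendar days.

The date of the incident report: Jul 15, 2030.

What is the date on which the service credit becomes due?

The last day of the resolution window: 15 calendar days after Jul 15, 2030 is Jul 30, 2030.
The last day of the waiting period: counting 20 business days from Tuesday, Jul 30, 2030 (Jul 31, Aug 1, Aug 2, Aug 5, …, Aug 23, Aug 26, Aug 27, skipping weekends) reaches Tuesday, Aug 27, 2030.
Adding 25 calendar days to Aug 27, 2030 gives Sep 21, 2030, which is the date on which the service credit becomes due.

Sep 21, 2030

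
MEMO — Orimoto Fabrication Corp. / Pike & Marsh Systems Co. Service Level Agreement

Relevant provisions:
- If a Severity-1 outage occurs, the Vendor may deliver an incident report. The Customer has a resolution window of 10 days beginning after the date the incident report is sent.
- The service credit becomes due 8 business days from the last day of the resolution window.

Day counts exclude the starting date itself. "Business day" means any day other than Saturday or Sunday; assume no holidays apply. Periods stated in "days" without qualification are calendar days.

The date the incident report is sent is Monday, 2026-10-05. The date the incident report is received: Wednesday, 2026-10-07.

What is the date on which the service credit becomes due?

2026-10-27

Adding 10 calendar days to 2026-10-05 gives 2026-10-15, which is the last day of the resolution window.
The date on which the service credit becomes due: counting 8 business days from Thursday, 2026-10-15 (Oct 16, Oct 19, Oct 20, Oct 21, Oct 22, Oct 23, Oct 26, Oct 27, skipping weekends) reaches Tuesday, 2026-10-27.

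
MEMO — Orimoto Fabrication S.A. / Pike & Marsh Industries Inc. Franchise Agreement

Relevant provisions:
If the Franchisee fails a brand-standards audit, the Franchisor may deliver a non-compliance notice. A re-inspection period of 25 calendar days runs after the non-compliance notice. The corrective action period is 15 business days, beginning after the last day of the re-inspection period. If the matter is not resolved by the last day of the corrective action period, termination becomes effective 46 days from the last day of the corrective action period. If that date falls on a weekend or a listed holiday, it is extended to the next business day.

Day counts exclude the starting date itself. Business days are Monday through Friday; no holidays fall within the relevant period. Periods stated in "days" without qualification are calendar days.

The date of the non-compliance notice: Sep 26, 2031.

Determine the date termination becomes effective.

Adding 25 calendar days to Sep 26, 2031 gives Oct 21, 2031, which is the last day of the re-inspection period.
From Tuesday, Oct 21, 2031, 15 business days (Oct 22, Oct 23, Oct 24, Oct 27, …, Nov 7, Nov 10, Nov 11, skipping weekends) brings us to Tuesday, Nov 11, 2031, which is the last day of the corrective action period.
The date termination becomes effective: 46 calendar days after Nov 11, 2031 is Dec 27, 2031. That falls on a Saturday, so it rolls to the next business day, Monday, Dec 29, 2031.

Dec 29, 2031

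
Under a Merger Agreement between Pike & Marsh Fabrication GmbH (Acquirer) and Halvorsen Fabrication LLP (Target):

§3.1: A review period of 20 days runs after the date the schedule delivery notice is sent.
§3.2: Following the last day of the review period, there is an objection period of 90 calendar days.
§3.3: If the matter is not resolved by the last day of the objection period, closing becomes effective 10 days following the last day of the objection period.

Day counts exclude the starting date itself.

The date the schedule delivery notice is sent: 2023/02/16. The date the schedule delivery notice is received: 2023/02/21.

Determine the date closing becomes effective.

Adding 20 calendar days to 2023/02/16 gives 2023/03/08, which is the last day of the review period.
Adding 90 calendar days to 2023/03/08 gives 2023/06/06, which is the last day of the objection period.
Adding 10 calendar days to 2023/06/06 gives 2023/06/16, which is the date closing becomes effective.

2023/06/16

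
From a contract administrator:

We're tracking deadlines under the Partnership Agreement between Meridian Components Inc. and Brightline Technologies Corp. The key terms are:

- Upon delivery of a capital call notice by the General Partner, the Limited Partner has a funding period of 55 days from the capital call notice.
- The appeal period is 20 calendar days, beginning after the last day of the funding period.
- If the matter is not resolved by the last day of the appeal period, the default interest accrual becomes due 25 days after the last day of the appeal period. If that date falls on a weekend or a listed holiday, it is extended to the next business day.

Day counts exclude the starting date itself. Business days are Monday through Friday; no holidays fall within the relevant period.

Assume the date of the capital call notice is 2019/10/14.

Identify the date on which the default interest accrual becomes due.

2020/01/22

The last day of the funding period: 2019/10/14 + 55 days = 2019/12/08.
Adding 20 calendar days to 2019/12/08 gives 2019/12/28, which is the last day of the appeal period.
The date on which the default interest accrual becomes due: 25 calendar days after 2019/12/28 is 2020/01/22. 2020/01/22 is a Wednesday, so no roll-forward applies.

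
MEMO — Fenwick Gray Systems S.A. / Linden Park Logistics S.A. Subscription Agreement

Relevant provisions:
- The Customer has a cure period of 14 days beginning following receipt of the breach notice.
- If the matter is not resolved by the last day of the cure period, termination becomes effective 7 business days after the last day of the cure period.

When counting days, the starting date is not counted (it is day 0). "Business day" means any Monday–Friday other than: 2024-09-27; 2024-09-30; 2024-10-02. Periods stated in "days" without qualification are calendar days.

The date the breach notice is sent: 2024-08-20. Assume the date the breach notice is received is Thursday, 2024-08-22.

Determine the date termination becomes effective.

The last day of the cure period: 2024-08-22 + 14 days = 2024-09-05.
The date termination becomes effective: counting 7 business days from Thursday, 2024-09-05 (Sep 6, Sep 9, Sep 10, Sep 11, Sep 12, Sep 13, Sep 16, skipping weekends) reaches Monday, 2024-09-16.

2024-09-16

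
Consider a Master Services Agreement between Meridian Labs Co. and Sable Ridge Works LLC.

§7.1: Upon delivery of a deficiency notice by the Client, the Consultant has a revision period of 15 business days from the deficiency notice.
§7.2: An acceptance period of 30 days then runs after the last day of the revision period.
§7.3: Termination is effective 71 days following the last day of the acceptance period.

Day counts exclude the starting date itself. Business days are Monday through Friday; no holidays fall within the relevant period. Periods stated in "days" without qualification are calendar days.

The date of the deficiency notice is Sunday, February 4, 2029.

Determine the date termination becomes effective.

The last day of the revision period: counting 15 business days from Sunday, February 4, 2029 (Feb 5, Feb 6, Feb 7, Feb 8, …, Feb 21, Feb 22, Feb 23, skipping weekends) reaches Friday, February 23, 2029.
The last day of the acceptance period: February 23, 2029 + 30 days = March 25, 2029.
Adding 71 calendar days to March 25, 2029 gives June 4, 2029, which is the date termination becomes effective.

June 4, 2029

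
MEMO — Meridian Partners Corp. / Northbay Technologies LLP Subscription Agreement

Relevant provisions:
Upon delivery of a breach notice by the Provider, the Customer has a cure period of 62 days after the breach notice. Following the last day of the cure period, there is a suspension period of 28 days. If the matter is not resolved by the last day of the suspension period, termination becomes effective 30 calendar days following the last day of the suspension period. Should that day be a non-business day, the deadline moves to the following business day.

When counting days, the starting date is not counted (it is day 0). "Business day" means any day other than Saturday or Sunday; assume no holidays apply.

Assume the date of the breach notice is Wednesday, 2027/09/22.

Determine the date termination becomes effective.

The last day of the cure period: 2027/09/22 + 62 days = 2027/11/23.
The last day of the suspension period: 2027/11/23 + 28 days = 2027/12/21.
Adding 30 calendar days to 2027/12/21 gives 2028/01/20, which is the date termination becomes effective. 2028/01/20 is a Thursday, so no roll-forward applies.

2028/01/20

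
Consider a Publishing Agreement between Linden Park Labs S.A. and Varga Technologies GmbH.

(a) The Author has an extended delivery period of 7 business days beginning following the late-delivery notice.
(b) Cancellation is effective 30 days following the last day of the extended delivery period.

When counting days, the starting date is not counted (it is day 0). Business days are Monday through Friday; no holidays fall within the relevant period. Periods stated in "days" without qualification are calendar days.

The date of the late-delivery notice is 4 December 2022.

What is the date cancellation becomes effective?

The last day of the extended delivery period: 7 business days after Sunday, 4 December 2022, skipping weekends — Dec 5, Dec 6, Dec 7, Dec 8, Dec 9, Dec 12, Dec 13 — lands on Tuesday, 13 December 2022.
The date cancellation becomes effective: 30 calendar days after 13 December 2022 is 12 January 2023.

12 January 2023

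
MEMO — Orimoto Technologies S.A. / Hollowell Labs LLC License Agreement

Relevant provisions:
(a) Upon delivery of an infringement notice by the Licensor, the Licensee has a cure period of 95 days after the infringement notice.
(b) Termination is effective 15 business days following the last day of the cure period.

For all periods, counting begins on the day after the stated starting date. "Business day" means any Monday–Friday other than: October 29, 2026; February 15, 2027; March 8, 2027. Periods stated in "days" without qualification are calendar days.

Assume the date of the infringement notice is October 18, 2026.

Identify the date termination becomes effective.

The last day of the cure period: October 18, 2026 + 95 days = January 21, 2027.
The date termination becomes effective: counting 15 business days from Thursday, January 21, 2027 (Jan 22, Jan 25, Jan 26, Jan 27, …, Feb 9, Feb 10, Feb 11, skipping weekends) reaches Thursday, February 11, 2027.

February 11, 2027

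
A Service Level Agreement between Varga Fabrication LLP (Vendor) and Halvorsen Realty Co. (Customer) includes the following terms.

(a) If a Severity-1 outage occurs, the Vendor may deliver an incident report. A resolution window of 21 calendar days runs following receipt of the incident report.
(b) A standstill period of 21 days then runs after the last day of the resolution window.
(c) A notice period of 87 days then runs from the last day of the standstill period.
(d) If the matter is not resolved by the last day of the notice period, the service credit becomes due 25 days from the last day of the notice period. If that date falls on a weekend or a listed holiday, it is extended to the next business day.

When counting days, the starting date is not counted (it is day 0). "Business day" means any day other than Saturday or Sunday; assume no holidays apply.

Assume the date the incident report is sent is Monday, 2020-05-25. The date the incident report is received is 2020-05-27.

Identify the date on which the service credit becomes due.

The last day of the resolution window: 2020-05-27 + 21 days = 2020-06-17.
Adding 21 calendar days to 2020-06-17 gives 2020-07-08, which is the last day of the standstill period.
The last day of the notice period: 87 calendar days after 2020-07-08 is 2020-10-03.
The date on which the service credit becomes due: 25 calendar days after 2020-10-03 is 2020-10-28. 2020-10-28 is a Wednesday, so no roll-forward applies.

2020-10-28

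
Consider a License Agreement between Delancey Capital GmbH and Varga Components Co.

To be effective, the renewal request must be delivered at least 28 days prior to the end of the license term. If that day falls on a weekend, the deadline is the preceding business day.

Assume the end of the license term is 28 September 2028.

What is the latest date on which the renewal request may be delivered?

28 September 2028 minus 28 days is 31 August 2028. That is a Thursday, so no adjustment is needed.

31 August 2028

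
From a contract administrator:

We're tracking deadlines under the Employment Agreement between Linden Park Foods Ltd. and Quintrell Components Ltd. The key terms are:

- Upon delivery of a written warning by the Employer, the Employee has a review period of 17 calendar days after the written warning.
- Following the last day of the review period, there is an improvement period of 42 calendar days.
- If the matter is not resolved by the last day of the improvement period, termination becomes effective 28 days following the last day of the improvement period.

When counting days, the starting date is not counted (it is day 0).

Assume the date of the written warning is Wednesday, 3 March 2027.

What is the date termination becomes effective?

29 May 2027

The last day of the review period: 17 calendar days after 3 March 2027 is 20 March 2027.
The last day of the improvement period: 42 calendar days after 20 March 2027 is 1 May 2027.
Adding 28 calendar days to 1 May 2027 gives 29 May 2027, which is the date termination becomes effective.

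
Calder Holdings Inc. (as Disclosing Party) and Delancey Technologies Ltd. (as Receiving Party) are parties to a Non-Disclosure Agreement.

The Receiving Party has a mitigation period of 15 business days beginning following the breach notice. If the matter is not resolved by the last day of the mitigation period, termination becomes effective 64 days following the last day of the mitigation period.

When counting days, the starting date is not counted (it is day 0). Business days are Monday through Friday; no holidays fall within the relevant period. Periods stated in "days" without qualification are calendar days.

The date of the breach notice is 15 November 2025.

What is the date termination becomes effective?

7 February 2026

The last day of the mitigation period: counting 15 business days from Saturday, 15 November 2025 (Nov 17, Nov 18, Nov 19, Nov 20, …, Dec 3, Dec 4, Dec 5, skipping weekends) reaches Friday, 5 December 2025.
The date termination becomes effective: 64 calendar days after 5 December 2025 is 7 February 2026.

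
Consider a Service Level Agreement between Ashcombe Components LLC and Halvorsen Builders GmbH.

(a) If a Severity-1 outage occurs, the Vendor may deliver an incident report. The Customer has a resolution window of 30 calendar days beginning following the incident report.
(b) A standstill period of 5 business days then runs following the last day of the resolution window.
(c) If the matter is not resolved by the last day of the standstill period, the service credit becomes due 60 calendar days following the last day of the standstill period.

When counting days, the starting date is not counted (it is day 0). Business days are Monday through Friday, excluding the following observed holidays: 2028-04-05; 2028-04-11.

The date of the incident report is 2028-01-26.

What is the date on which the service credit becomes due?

The last day of the resolution window: 2028-01-26 + 30 days = 2028-02-25.
The last day of the standstill period: 5 business days after Friday, 2028-02-25, skipping weekends — Feb 28, Feb 29, Mar 1, Mar 2, Mar 3 — lands on Friday, 2028-03-03.
The date on which the service credit becomes due: 2028-03-03 + 60 days = 2028-05-02.

2028-05-02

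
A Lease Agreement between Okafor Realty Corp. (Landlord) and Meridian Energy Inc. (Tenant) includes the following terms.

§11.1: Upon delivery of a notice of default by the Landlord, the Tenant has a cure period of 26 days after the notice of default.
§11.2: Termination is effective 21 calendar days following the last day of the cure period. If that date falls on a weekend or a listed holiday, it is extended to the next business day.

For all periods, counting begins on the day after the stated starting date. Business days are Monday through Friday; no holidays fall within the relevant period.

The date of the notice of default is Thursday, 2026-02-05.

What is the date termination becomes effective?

Adding 26 calendar days to 2026-02-05 gives 2026-03-03, which is the last day of the cure period.
The date termination becomes effective: 2026-03-03 + 21 days = 2026-03-24. 2026-03-24 is a Tuesday, so no roll-forward applies.

2026-03-24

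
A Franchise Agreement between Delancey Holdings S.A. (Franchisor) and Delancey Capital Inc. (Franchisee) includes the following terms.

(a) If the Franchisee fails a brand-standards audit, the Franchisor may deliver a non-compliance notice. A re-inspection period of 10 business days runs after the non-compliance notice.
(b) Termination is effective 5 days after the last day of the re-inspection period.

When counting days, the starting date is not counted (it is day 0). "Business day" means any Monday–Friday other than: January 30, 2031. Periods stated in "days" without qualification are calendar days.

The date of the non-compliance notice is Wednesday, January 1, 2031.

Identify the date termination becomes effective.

The last day of the re-inspection period: counting 10 business days from Wednesday, January 1, 2031 (Jan 2, Jan 3, Jan 6, Jan 7, Jan 8, Jan 9, Jan 10, Jan 13, Jan 14, Jan 15, skipping weekends) reaches Wednesday, January 15, 2031.
Adding 5 calendar days to January 15, 2031 gives January 20, 2031, which is the date termination becomes effective.

January 20, 2031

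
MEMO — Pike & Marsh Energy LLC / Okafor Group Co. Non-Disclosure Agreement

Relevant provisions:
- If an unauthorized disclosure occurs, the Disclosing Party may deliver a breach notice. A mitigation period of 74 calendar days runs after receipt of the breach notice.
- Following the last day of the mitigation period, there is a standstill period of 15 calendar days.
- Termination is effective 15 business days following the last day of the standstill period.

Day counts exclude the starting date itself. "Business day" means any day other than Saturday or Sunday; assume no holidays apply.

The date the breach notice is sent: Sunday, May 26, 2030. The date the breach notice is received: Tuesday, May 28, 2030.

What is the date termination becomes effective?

Sep 13, 2030

Adding 74 calendar days to May 28, 2030 gives Aug 10, 2030, which is the last day of the mitigation period.
The last day of the standstill period: Aug 10, 2030 + 15 days = Aug 25, 2030.
The date termination becomes effective: counting 15 business days from Sunday, Aug 25, 2030 (Aug 26, Aug 27, Aug 28, Aug 29, …, Sep 11, Sep 12, Sep 13, skipping weekends) reaches Friday, Sep 13, 2030.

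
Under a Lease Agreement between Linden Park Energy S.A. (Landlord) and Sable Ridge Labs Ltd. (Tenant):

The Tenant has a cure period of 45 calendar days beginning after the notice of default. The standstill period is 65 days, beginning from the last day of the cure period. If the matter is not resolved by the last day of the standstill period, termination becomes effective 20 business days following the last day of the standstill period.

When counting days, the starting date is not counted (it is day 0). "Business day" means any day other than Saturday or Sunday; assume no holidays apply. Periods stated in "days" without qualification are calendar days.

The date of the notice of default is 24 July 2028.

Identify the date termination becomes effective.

The last day of the cure period: 24 July 2028 + 45 days = 7 September 2028.
Adding 65 calendar days to 7 September 2028 gives 11 November 2028, which is the last day of the standstill period.
From Saturday, 11 November 2028, 20 business days (Nov 13, Nov 14, Nov 15, Nov 16, …, Dec 6, Dec 7, Dec 8, skipping weekends) brings us to Friday, 8 December 2028, which is the date termination becomes effective.

8 December 2028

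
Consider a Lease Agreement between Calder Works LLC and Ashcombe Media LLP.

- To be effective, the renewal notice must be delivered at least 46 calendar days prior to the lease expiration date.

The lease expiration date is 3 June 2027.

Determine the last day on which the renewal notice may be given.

3 June 2027 minus 46 days is 18 April 2027.

18 April 2027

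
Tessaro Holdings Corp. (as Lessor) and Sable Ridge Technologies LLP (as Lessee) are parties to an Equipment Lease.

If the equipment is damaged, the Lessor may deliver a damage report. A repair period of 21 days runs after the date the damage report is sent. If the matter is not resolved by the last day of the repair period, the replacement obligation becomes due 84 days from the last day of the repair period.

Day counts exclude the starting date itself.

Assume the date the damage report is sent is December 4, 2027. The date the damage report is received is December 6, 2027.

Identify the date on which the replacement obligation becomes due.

The last day of the repair period: 21 calendar days after December 4, 2027 is December 25, 2027.
The date on which the replacement obligation becomes due: 84 calendar days after December 25, 2027 is March 18, 2028.

March 18, 2028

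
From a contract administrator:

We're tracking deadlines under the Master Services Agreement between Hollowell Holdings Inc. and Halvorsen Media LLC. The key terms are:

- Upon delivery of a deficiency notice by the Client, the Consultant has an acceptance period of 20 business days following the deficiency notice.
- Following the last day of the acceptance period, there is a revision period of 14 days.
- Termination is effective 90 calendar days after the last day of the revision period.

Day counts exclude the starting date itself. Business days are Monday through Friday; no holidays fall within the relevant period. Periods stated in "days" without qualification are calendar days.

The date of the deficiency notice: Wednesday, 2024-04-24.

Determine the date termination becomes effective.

The last day of the acceptance period: counting 20 business days from Wednesday, 2024-04-24 (Apr 25, Apr 26, Apr 29, Apr 30, …, May 20, May 21, May 22, skipping weekends) reaches Wednesday, 2024-05-22.
Adding 14 calendar days to 2024-05-22 gives 2024-06-05, which is the last day of the revision period.
The date termination becomes effective: 2024-06-05 + 90 days = 2024-09-03.

2024-09-03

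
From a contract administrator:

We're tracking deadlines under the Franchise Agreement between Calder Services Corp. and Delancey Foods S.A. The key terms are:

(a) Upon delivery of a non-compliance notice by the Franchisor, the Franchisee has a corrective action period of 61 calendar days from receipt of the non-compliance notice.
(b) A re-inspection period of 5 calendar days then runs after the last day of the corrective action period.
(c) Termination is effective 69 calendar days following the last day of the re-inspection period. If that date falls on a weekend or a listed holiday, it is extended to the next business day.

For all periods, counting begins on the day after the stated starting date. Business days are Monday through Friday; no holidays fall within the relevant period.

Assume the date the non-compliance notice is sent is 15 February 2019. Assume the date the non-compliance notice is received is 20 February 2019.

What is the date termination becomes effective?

5 July 2019

The last day of the corrective action period: 61 calendar days after 20 February 2019 is 22 April 2019.
The last day of the re-inspection period: 5 calendar days after 22 April 2019 is 27 April 2019.
Adding 69 calendar days to 27 April 2019 gives 5 July 2019, which is the date termination becomes effective. 5 July 2019 is a Friday, so no roll-forward applies.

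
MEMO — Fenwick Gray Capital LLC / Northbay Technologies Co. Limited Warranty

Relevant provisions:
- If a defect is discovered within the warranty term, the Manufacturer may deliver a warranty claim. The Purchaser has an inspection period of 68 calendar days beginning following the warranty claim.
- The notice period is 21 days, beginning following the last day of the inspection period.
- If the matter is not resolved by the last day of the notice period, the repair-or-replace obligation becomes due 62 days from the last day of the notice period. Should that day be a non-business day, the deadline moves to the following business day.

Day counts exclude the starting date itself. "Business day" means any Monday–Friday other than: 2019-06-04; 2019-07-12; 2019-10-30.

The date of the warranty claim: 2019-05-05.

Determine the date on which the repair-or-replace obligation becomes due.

The last day of the inspection period: 2019-05-05 + 68 days = 2019-07-12.
The last day of the notice period: 21 calendar days after 2019-07-12 is 2019-08-02.
Adding 62 calendar days to 2019-08-02 gives 2019-10-03, which is the date on which the repair-or-replace obligation becomes due. 2019-10-03 is a Thursday and is not a listed holiday, so no roll-forward applies.

2019-10-03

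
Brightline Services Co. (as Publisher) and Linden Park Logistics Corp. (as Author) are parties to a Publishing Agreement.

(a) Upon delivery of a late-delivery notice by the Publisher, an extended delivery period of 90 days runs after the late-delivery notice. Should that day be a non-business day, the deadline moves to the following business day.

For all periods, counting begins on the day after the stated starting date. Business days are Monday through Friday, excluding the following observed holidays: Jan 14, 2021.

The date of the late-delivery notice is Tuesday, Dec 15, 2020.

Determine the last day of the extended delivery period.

Adding 90 calendar days to Dec 15, 2020 gives Mar 15, 2021, which is the last day of the extended delivery period. Mar 15, 2021 is a Monday and is not a listed holiday, so no roll-forward applies.

Mar 15, 2021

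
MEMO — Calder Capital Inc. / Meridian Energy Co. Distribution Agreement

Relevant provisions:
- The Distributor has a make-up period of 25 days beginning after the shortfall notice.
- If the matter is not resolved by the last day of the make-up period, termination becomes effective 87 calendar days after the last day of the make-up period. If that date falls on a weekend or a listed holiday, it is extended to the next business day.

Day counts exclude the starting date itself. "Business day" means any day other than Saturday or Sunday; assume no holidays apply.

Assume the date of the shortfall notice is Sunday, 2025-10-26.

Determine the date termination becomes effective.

2026-02-16

Adding 25 calendar days to 2025-10-26 gives 2025-11-20, which is the last day of the make-up period.
The date termination becomes effective: 87 calendar days after 2025-11-20 is 2026-02-15. That falls on a Sunday, so it rolls to the next business day, Monday, 2026-02-16.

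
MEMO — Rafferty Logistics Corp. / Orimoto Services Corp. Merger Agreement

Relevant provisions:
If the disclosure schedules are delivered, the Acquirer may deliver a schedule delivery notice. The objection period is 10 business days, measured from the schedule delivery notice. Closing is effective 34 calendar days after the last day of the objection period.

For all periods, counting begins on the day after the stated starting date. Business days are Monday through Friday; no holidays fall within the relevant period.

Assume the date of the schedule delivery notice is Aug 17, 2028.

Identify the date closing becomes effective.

The last day of the objection period: 10 business days after Thursday, Aug 17, 2028, skipping weekends — Aug 18, Aug 21, Aug 22, Aug 23, Aug 24, Aug 25, Aug 28, Aug 29, Aug 30, Aug 31 — lands on Thursday, Aug 31, 2028.
Adding 34 calendar days to Aug 31, 2028 gives Oct 4, 2028, which is the date closing becomes effective.

Oct 4, 2028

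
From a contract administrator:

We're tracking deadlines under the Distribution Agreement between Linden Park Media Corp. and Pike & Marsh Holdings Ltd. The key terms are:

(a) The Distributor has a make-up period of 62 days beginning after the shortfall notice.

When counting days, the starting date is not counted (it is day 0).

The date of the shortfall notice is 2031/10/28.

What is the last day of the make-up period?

The last day of the make-up period: 62 calendar days after 2031/10/28 is 2031/12/29.

2031/12/29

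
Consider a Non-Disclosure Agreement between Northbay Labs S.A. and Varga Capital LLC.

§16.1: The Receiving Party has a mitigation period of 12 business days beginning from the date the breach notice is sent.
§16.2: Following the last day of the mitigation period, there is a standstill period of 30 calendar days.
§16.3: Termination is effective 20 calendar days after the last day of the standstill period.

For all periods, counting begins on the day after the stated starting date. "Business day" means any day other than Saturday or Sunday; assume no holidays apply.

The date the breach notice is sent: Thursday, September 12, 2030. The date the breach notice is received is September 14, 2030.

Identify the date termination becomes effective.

November 19, 2030

From Thursday, September 12, 2030, 12 business days (Sep 13, Sep 16, Sep 17, Sep 18, …, Sep 26, Sep 27, Sep 30, skipping weekends) brings us to Monday, September 30, 2030, which is the last day of the mitigation period.
Adding 30 calendar days to September 30, 2030 gives October 30, 2030, which is the last day of the standstill period.
The date termination becomes effective: October 30, 2030 + 20 days = November 19, 2030.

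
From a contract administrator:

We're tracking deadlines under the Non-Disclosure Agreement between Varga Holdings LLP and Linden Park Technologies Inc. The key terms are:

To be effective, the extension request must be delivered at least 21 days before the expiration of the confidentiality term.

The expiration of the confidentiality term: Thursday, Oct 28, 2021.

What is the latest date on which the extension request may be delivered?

Oct 28, 2021 minus 21 days is Oct 7, 2021.

Oct 7, 2021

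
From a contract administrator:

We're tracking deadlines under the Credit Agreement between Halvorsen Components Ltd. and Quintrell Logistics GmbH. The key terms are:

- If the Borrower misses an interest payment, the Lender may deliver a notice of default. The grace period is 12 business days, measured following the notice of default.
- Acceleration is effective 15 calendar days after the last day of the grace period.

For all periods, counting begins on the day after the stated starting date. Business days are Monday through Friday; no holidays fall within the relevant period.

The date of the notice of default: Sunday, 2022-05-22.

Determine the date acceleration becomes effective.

2022-06-22

The last day of the grace period: 12 business days after Sunday, 2022-05-22, skipping weekends — May 23, May 24, May 25, May 26, …, Jun 3, Jun 6, Jun 7 — lands on Tuesday, 2022-06-07.
The date acceleration becomes effective: 2022-06-07 + 15 days = 2022-06-22.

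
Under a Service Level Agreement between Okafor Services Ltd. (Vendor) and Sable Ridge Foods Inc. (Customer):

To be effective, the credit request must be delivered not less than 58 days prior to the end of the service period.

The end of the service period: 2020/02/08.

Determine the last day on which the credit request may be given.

2020/02/08 minus 58 days is 2019/12/12.

2019/12/12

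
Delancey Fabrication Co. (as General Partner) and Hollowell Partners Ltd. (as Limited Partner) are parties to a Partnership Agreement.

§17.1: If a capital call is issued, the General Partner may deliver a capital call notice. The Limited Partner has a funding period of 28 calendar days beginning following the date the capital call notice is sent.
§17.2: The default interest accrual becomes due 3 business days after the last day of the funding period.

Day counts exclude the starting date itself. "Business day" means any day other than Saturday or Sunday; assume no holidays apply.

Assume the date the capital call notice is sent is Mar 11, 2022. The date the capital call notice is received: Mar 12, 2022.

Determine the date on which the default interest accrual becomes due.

Apr 13, 2022

The last day of the funding period: Mar 11, 2022 + 28 days = Apr 8, 2022.
From Friday, Apr 8, 2022, 3 business days (Apr 11, Apr 12, Apr 13, skipping weekends) brings us to Wednesday, Apr 13, 2022, which is the date on which the default interest accrual becomes due.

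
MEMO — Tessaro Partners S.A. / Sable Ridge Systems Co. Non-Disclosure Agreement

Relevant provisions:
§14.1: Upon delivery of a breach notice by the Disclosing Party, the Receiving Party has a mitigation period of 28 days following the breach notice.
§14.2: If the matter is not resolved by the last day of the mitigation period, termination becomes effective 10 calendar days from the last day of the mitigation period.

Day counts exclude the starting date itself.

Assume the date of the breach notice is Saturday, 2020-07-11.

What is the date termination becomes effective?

The last day of the mitigation period: 2020-07-11 + 28 days = 2020-08-08.
Adding 10 calendar days to 2020-08-08 gives 2020-08-18, which is the date termination becomes effective.

2020-08-18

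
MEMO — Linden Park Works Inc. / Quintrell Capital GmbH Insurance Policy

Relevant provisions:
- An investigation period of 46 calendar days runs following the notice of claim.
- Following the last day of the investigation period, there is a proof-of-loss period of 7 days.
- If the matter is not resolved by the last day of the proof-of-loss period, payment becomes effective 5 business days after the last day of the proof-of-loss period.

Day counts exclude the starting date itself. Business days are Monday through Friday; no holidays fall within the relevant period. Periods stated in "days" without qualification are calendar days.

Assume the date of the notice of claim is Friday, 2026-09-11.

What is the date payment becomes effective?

Adding 46 calendar days to 2026-09-11 gives 2026-10-27, which is the last day of the investigation period.
Adding 7 calendar days to 2026-10-27 gives 2026-11-03, which is the last day of the proof-of-loss period.
From Tuesday, 2026-11-03, 5 business days (Nov 4, Nov 5, Nov 6, Nov 9, Nov 10, skipping weekends) brings us to Tuesday, 2026-11-10, which is the date payment becomes effective.

2026-11-10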